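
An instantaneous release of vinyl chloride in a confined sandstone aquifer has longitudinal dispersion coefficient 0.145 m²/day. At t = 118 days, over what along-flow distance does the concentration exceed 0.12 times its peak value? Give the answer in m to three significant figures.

24.1 m

The plume is Gaussian with σ = √(2Dt) = √(2 × 0.145 × 118) = 5.850 m.
C/C_peak = exp(−Δx²/(2σ²)) = 0.12 ⇒ Δx = σ·√(−2 ln 0.12) = 5.850 × 2.059 = 12.05 m.
Width = 2Δx = 24.1 m.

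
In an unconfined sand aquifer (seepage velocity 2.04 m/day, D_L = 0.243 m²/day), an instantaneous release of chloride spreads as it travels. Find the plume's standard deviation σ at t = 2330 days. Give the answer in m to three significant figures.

33.7 m

Dispersive spreading gives a Gaussian with σ² = 2Dt; advection only shifts the center.
σ = √(2 × 0.243 × 2330) = 33.7 m.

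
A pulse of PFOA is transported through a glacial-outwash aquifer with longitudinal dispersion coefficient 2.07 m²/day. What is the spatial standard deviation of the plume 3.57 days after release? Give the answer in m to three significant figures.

3.84 m

Dispersive spreading gives a Gaussian with σ² = 2Dt; advection only shifts the center.
σ = √(2 × 2.07 × 3.57) = 3.84 m.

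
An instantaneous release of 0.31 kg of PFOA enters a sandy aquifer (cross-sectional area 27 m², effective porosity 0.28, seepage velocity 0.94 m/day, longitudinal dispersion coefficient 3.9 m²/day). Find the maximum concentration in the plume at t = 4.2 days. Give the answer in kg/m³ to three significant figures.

0.00286 kg/m³

The peak of an instantaneous 1D plume sits at x = vt; there the Gaussian factor is 1 and C_max = M/(n_e·A·√(4πDt)), where n_e·A is the pore area the mass is dissolved in.
√(4πDt) = √(4π × 3.9 × 4.2) = 14.35 m, so C_max = 0.31/(0.28 × 27 × 14.35) = 0.00286 kg/m³.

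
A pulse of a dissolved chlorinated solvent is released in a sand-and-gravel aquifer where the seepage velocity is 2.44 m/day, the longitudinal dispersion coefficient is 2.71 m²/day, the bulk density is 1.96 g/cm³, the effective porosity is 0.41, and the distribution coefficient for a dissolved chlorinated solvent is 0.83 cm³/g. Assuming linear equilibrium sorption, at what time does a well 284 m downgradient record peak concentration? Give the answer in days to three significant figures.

Retardation factor R = 1 + ρ_b·K_d/n = 1 + 1.96 × 0.83/0.41 = 4.968.
Sorption retards both mechanisms: v_R = v/R = 0.4911 m/day, D_R = D/R = 0.5455 m²/day.
Peak time from v_R²t² + 2D_R t − x² = 0: t = (√(D_R² + v_R²x²) − D_R)/v_R².
√(D_R² + v_R²x²) = √(0.5455² + 0.4911² × 284²) = 139.5; v_R² = 0.2412.
t = (139.5 − 0.5455)/0.2412 = 576 days.

576 days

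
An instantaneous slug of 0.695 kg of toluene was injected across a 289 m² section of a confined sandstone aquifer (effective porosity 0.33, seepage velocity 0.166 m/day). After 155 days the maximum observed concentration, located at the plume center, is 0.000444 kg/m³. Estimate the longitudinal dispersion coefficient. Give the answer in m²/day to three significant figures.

At the plume center C_max = M/(n_e·A·√(4πDt)), so D = M²/(4πt·(n_e·A·C_max)²).
n_e·A·C_max = 0.33 × 289 × 0.000444 = 0.04234 kg/m.
D = 0.695²/(4π × 155 × 0.04234²) = 0.138 m²/day.

0.138 m²/day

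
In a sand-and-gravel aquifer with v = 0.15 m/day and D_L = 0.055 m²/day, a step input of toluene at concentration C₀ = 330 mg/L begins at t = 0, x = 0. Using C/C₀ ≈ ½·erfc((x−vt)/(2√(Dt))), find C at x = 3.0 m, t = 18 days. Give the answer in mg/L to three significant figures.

For a continuous step input, C/C₀ ≈ ½·erfc((x−vt)/(2√(Dt))).
vt = 0.15 × 18 = 2.7 m and 2√(Dt) = 2√(0.055 × 18) = 1.990 m.
Argument (x−vt)/(2√(Dt)) = (3.0 − 2.7)/1.990 = 0.1508; ½·erfc(0.1508) = 0.4156.
C = 330 × 0.4156 = 137 mg/L.

137 mg/L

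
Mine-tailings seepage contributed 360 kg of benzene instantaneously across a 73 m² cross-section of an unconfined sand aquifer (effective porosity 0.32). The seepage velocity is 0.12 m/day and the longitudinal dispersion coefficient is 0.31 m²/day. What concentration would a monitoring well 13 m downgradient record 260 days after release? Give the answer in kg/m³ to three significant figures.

For an instantaneous plane source, C(x,t) = M/(n_e·A·√(4πDt)) · exp(−(x−vt)²/(4Dt)), with n_e·A the pore (flow) area.
Plume center vt = 0.12 × 260 = 31.2 m, so the well at 13 m is 18.2 m upgradient of the peak.
√(4πDt) = 31.83 m, giving peak height M/(n_e·A·√(4πDt)) = 360/(0.32 × 73 × 31.83) = 0.4842 kg/m³.
(x−vt)²/(4Dt) = (-18.2)²/(4 × 0.31 × 260) = 1.027; exp(−1.027) = 0.3581.
C = 0.4842 × 0.3581 = 0.173 kg/m³.

0.173 kg/m³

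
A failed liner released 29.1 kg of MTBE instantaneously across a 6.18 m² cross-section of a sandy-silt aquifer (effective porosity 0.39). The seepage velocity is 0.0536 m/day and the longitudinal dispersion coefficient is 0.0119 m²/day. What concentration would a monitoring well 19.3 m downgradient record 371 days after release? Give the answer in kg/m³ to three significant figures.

1.59 kg/m³

For an instantaneous plane source, C(x,t) = M/(n_e·A·√(4πDt)) · exp(−(x−vt)²/(4Dt)), with n_e·A the pore (flow) area.
Plume center vt = 0.0536 × 371 = 19.8856 m, so the well at 19.3 m is 0.5856 m upgradient of the peak.
√(4πDt) = 7.448 m, giving peak height M/(n_e·A·√(4πDt)) = 29.1/(0.39 × 6.18 × 7.448) = 1.621 kg/m³.
(x−vt)²/(4Dt) = (-0.5856)²/(4 × 0.0119 × 371) = 0.01942; exp(−0.01942) = 0.9808.
C = 1.621 × 0.9808 = 1.59 kg/m³.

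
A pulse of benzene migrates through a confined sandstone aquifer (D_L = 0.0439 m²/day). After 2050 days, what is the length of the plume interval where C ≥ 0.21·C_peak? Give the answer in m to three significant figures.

47.4 m

The plume is Gaussian with σ = √(2Dt) = √(2 × 0.0439 × 2050) = 13.42 m.
C/C_peak = exp(−Δx²/(2σ²)) = 0.21 ⇒ Δx = σ·√(−2 ln 0.21) = 13.42 × 1.767 = 23.71 m.
Width = 2Δx = 47.4 m.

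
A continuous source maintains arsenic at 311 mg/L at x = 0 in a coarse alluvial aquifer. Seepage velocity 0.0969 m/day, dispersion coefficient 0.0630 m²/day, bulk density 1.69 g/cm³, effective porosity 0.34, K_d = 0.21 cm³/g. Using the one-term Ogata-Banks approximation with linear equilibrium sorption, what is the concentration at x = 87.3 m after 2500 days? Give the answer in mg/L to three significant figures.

Retardation factor R = 1 + ρ_b·K_d/n = 1 + 1.69 × 0.21/0.34 = 2.044.
Sorption retards both mechanisms: v_R = v/R = 0.04741 m/day, D_R = D/R = 0.03082 m²/day.
v_R·t = 0.04741 × 2500 = 118.525 m; 2√(D_R t) = 17.56 m; argument = (87.3 − 118.525)/17.56 = -1.778.
C = C₀ × ½·erfc(-1.778) = 311 × 0.9940 = 309 mg/L.

309 mg/L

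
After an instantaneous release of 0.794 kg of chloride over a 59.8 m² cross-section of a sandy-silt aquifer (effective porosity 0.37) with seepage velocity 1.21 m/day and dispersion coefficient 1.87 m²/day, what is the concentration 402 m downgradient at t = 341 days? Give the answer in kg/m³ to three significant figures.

For an instantaneous plane source, C(x,t) = M/(n_e·A·√(4πDt)) · exp(−(x−vt)²/(4Dt)), with n_e·A the pore (flow) area.
Plume center vt = 1.21 × 341 = 412.61 m, so the well at 402 m is 10.61 m upgradient of the peak.
√(4πDt) = 89.52 m, giving peak height M/(n_e·A·√(4πDt)) = 0.794/(0.37 × 59.8 × 89.52) = 0.0004009 kg/m³.
(x−vt)²/(4Dt) = (-10.61)²/(4 × 1.87 × 341) = 0.04413; exp(−0.04413) = 0.9568.
C = 0.0004009 × 0.9568 = 0.000384 kg/m³.

0.000384 kg/m³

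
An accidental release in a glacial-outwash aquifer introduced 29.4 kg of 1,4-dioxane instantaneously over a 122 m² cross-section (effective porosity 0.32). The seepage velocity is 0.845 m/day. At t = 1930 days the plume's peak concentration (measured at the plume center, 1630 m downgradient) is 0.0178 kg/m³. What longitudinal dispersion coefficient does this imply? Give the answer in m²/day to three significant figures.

0.0738 m²/day

At the plume center C_max = M/(n_e·A·√(4πDt)), so D = M²/(4πt·(n_e·A·C_max)²).
n_e·A·C_max = 0.32 × 122 × 0.0178 = 0.6949 kg/m.
D = 29.4²/(4π × 1930 × 0.6949²) = 0.0738 m²/day.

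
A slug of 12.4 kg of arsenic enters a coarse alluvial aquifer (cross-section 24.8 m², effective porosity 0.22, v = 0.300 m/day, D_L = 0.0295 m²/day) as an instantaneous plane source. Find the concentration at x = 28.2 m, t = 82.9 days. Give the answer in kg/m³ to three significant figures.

0.132 kg/m³

For an instantaneous plane source, C(x,t) = M/(n_e·A·√(4πDt)) · exp(−(x−vt)²/(4Dt)), with n_e·A the pore (flow) area.
Plume center vt = 0.300 × 82.9 = 24.87 m, so the well at 28.2 m is 3.33 m downgradient of the peak.
√(4πDt) = 5.544 m, giving peak height M/(n_e·A·√(4πDt)) = 12.4/(0.22 × 24.8 × 5.544) = 0.4099 kg/m³.
(x−vt)²/(4Dt) = (3.33)²/(4 × 0.0295 × 82.9) = 1.134; exp(−1.134) = 0.3217.
C = 0.4099 × 0.3217 = 0.132 kg/m³.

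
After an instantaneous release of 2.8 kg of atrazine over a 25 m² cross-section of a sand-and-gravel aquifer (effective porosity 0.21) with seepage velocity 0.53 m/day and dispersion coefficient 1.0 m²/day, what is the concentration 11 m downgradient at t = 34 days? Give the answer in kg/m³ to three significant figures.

For an instantaneous plane source, C(x,t) = M/(n_e·A·√(4πDt)) · exp(−(x−vt)²/(4Dt)), with n_e·A the pore (flow) area.
Plume center vt = 0.53 × 34 = 18.02 m, so the well at 11 m is 7.02 m upgradient of the peak.
√(4πDt) = 20.67 m, giving peak height M/(n_e·A·√(4πDt)) = 2.8/(0.21 × 25 × 20.67) = 0.02580 kg/m³.
(x−vt)²/(4Dt) = (-7.02)²/(4 × 1.0 × 34) = 0.3624; exp(−0.3624) = 0.6960.
C = 0.02580 × 0.6960 = 0.0180 kg/m³.

0.0180 kg/m³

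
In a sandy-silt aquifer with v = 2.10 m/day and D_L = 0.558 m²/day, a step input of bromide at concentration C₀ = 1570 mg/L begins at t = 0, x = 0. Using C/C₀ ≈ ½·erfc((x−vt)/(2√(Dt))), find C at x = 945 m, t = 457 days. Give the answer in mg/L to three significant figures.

For a continuous step input, C/C₀ ≈ ½·erfc((x−vt)/(2√(Dt))).
vt = 2.10 × 457 = 959.7 m and 2√(Dt) = 2√(0.558 × 457) = 31.94 m.
Argument (x−vt)/(2√(Dt)) = (945 − 959.7)/31.94 = -0.4602; ½·erfc(-0.4602) = 0.7424.
C = 1570 × 0.7424 = 1170 mg/L.

1170 mg/L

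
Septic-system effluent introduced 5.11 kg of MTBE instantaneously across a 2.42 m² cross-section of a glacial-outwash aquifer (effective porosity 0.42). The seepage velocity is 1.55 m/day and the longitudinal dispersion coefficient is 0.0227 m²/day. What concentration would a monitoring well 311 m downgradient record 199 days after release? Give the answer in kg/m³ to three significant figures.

0.466 kg/m³

For an instantaneous plane source, C(x,t) = M/(n_e·A·√(4πDt)) · exp(−(x−vt)²/(4Dt)), with n_e·A the pore (flow) area.
Plume center vt = 1.55 × 199 = 308.45 m, so the well at 311 m is 2.55 m downgradient of the peak.
√(4πDt) = 7.534 m, giving peak height M/(n_e·A·√(4πDt)) = 5.11/(0.42 × 2.42 × 7.534) = 0.6673 kg/m³.
(x−vt)²/(4Dt) = (2.55)²/(4 × 0.0227 × 199) = 0.3599; exp(−0.3599) = 0.6977.
C = 0.6673 × 0.6977 = 0.466 kg/m³.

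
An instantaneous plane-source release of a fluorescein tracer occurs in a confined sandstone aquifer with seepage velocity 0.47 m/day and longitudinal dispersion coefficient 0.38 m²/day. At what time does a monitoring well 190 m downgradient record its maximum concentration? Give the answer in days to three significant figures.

For the 1D instantaneous-source solution, setting ∂C/∂t = 0 at fixed x gives v²t² + 2Dt − x² = 0, so t = (√(D² + v²x²) − D)/v².
√(D² + v²x²) = √(0.38² + 0.47² × 190²) = 89.30; v² = 0.2209.
t = (89.30 − 0.38)/0.2209 = 403 days (vs. the pure-advection estimate x/v = 404 d).

403 days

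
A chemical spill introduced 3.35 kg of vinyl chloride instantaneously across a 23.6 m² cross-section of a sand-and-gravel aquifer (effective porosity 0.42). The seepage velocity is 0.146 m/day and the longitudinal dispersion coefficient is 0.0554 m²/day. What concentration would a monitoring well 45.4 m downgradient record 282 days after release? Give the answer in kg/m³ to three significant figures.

For an instantaneous plane source, C(x,t) = M/(n_e·A·√(4πDt)) · exp(−(x−vt)²/(4Dt)), with n_e·A the pore (flow) area.
Plume center vt = 0.146 × 282 = 41.172 m, so the well at 45.4 m is 4.228 m downgradient of the peak.
√(4πDt) = 14.01 m, giving peak height M/(n_e·A·√(4πDt)) = 3.35/(0.42 × 23.6 × 14.01) = 0.02412 kg/m³.
(x−vt)²/(4Dt) = (4.228)²/(4 × 0.0554 × 282) = 0.2861; exp(−0.2861) = 0.7512.
C = 0.02412 × 0.7512 = 0.0181 kg/m³.

0.0181 kg/m³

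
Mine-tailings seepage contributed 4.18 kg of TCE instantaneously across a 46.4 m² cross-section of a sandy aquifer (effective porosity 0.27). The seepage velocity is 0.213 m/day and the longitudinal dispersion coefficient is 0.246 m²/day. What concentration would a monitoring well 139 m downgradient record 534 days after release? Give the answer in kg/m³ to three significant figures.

0.00244 kg/m³

For an instantaneous plane source, C(x,t) = M/(n_e·A·√(4πDt)) · exp(−(x−vt)²/(4Dt)), with n_e·A the pore (flow) area.
Plume center vt = 0.213 × 534 = 113.742 m, so the well at 139 m is 25.258 m downgradient of the peak.
√(4πDt) = 40.63 m, giving peak height M/(n_e·A·√(4πDt)) = 4.18/(0.27 × 46.4 × 40.63) = 0.008212 kg/m³.
(x−vt)²/(4Dt) = (25.258)²/(4 × 0.246 × 534) = 1.214; exp(−1.214) = 0.2970.
C = 0.008212 × 0.2970 = 0.00244 kg/m³.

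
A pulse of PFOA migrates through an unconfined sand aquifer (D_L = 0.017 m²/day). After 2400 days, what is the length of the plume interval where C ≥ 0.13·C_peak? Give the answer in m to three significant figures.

The plume is Gaussian with σ = √(2Dt) = √(2 × 0.017 × 2400) = 9.033 m.
C/C_peak = exp(−Δx²/(2σ²)) = 0.13 ⇒ Δx = σ·√(−2 ln 0.13) = 9.033 × 2.020 = 18.25 m.
Width = 2Δx = 36.5 m.

36.5 m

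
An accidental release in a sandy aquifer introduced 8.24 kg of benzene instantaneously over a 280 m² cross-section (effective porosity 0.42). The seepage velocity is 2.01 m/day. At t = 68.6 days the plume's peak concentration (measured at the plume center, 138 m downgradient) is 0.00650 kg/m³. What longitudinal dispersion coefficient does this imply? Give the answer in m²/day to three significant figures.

At the plume center C_max = M/(n_e·A·√(4πDt)), so D = M²/(4πt·(n_e·A·C_max)²).
n_e·A·C_max = 0.42 × 280 × 0.00650 = 0.7644 kg/m.
D = 8.24²/(4π × 68.6 × 0.7644²) = 0.135 m²/day.

0.135 m²/day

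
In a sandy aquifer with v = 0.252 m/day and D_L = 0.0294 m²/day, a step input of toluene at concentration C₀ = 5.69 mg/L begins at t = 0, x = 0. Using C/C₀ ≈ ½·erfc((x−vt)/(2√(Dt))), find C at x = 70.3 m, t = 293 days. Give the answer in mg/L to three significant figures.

For a continuous step input, C/C₀ ≈ ½·erfc((x−vt)/(2√(Dt))).
vt = 0.252 × 293 = 73.836 m and 2√(Dt) = 2√(0.0294 × 293) = 5.870 m.
Argument (x−vt)/(2√(Dt)) = (70.3 − 73.836)/5.870 = -0.6024; ½·erfc(-0.6024) = 0.8029.
C = 5.69 × 0.8029 = 4.57 mg/L.

4.57 mg/L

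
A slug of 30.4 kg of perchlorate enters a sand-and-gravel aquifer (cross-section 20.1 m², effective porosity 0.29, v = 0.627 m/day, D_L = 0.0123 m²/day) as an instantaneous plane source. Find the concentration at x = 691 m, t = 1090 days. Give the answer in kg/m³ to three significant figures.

0.138 kg/m³

For an instantaneous plane source, C(x,t) = M/(n_e·A·√(4πDt)) · exp(−(x−vt)²/(4Dt)), with n_e·A the pore (flow) area.
Plume center vt = 0.627 × 1090 = 683.43 m, so the well at 691 m is 7.57 m downgradient of the peak.
√(4πDt) = 12.98 m, giving peak height M/(n_e·A·√(4πDt)) = 30.4/(0.29 × 20.1 × 12.98) = 0.4018 kg/m³.
(x−vt)²/(4Dt) = (7.57)²/(4 × 0.0123 × 1090) = 1.069; exp(−1.069) = 0.3434.
C = 0.4018 × 0.3434 = 0.138 kg/m³.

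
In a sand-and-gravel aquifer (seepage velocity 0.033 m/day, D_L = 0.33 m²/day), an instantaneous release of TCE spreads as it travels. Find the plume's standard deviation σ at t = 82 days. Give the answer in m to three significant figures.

Dispersive spreading gives a Gaussian with σ² = 2Dt; advection only shifts the center.
σ = √(2 × 0.33 × 82) = 7.36 m.

7.36 m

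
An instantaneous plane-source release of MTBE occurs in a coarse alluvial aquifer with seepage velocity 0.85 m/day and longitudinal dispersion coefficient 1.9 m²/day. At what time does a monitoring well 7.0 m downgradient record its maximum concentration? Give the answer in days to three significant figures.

6.02 days

For the 1D instantaneous-source solution, setting ∂C/∂t = 0 at fixed x gives v²t² + 2Dt − x² = 0, so t = (√(D² + v²x²) − D)/v².
√(D² + v²x²) = √(1.9² + 0.85² × 7.0²) = 6.246; v² = 0.7225.
t = (6.246 − 1.9)/0.7225 = 6.02 days (vs. the pure-advection estimate x/v = 8.24 d).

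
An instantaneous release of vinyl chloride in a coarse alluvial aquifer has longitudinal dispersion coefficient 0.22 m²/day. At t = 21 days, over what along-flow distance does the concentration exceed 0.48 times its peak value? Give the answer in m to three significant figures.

The plume is Gaussian with σ = √(2Dt) = √(2 × 0.22 × 21) = 3.040 m.
C/C_peak = exp(−Δx²/(2σ²)) = 0.48 ⇒ Δx = σ·√(−2 ln 0.48) = 3.040 × 1.212 = 3.684 m.
Width = 2Δx = 7.37 m.

7.37 m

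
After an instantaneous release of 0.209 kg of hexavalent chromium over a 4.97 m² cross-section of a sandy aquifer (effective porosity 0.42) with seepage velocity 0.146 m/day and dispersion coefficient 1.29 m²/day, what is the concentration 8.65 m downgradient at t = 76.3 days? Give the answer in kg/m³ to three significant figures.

0.00280 kg/m³

For an instantaneous plane source, C(x,t) = M/(n_e·A·√(4πDt)) · exp(−(x−vt)²/(4Dt)), with n_e·A the pore (flow) area.
Plume center vt = 0.146 × 76.3 = 11.1398 m, so the well at 8.65 m is 2.4898 m upgradient of the peak.
√(4πDt) = 35.17 m, giving peak height M/(n_e·A·√(4πDt)) = 0.209/(0.42 × 4.97 × 35.17) = 0.002847 kg/m³.
(x−vt)²/(4Dt) = (-2.4898)²/(4 × 1.29 × 76.3) = 0.01575; exp(−0.01575) = 0.9844.
C = 0.002847 × 0.9844 = 0.00280 kg/m³.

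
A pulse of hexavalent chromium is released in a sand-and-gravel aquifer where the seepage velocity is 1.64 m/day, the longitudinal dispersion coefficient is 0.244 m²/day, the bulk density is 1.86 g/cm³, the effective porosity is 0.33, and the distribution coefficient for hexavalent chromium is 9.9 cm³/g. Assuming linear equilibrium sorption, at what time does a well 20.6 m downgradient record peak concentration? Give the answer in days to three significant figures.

Retardation factor R = 1 + ρ_b·K_d/n = 1 + 1.86 × 9.9/0.33 = 56.80.
Sorption retards both mechanisms: v_R = v/R = 0.02887 m/day, D_R = D/R = 0.004296 m²/day.
Peak time from v_R²t² + 2D_R t − x² = 0: t = (√(D_R² + v_R²x²) − D_R)/v_R².
√(D_R² + v_R²x²) = √(0.004296² + 0.02887² × 20.6²) = 0.5947; v_R² = 0.0008335.
t = (0.5947 − 0.004296)/0.0008335 = 708 days.

708 days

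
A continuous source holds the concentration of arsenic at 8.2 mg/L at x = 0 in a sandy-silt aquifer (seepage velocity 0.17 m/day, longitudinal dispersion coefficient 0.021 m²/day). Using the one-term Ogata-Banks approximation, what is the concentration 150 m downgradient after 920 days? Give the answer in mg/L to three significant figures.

For a continuous step input, C/C₀ ≈ ½·erfc((x−vt)/(2√(Dt))).
vt = 0.17 × 920 = 156.4 m and 2√(Dt) = 2√(0.021 × 920) = 8.791 m.
Argument (x−vt)/(2√(Dt)) = (150 − 156.4)/8.791 = -0.7280; ½·erfc(-0.7280) = 0.8484.
C = 8.2 × 0.8484 = 6.96 mg/L.

6.96 mg/L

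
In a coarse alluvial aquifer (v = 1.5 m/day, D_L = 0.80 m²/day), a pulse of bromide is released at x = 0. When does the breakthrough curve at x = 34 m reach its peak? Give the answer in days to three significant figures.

22.3 days

For the 1D instantaneous-source solution, setting ∂C/∂t = 0 at fixed x gives v²t² + 2Dt − x² = 0, so t = (√(D² + v²x²) − D)/v².
√(D² + v²x²) = √(0.80² + 1.5² × 34²) = 51.01; v² = 2.25.
t = (51.01 − 0.80)/2.25 = 22.3 days (vs. the pure-advection estimate x/v = 22.7 d).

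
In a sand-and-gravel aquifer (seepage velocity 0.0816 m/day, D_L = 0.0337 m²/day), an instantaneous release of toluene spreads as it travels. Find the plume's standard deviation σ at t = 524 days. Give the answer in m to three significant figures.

5.94 m

Dispersive spreading gives a Gaussian with σ² = 2Dt; advection only shifts the center.
σ = √(2 × 0.0337 × 524) = 5.94 m.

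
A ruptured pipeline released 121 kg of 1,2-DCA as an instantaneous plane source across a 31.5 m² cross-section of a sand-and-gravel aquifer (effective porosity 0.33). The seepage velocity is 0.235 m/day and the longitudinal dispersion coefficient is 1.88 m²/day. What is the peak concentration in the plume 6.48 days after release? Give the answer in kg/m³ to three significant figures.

The peak of an instantaneous 1D plume sits at x = vt; there the Gaussian factor is 1 and C_max = M/(n_e·A·√(4πDt)), where n_e·A is the pore area the mass is dissolved in.
√(4πDt) = √(4π × 1.88 × 6.48) = 12.37 m, so C_max = 121/(0.33 × 31.5 × 12.37) = 0.941 kg/m³.

0.941 kg/m³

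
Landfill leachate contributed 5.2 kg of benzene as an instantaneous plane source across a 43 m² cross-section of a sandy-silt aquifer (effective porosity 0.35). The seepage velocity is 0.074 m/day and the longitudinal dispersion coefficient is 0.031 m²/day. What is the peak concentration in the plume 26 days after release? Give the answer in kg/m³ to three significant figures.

0.109 kg/m³

The peak of an instantaneous 1D plume sits at x = vt; there the Gaussian factor is 1 and C_max = M/(n_e·A·√(4πDt)), where n_e·A is the pore area the mass is dissolved in.
√(4πDt) = √(4π × 0.031 × 26) = 3.183 m, so C_max = 5.2/(0.35 × 43 × 3.183) = 0.109 kg/m³.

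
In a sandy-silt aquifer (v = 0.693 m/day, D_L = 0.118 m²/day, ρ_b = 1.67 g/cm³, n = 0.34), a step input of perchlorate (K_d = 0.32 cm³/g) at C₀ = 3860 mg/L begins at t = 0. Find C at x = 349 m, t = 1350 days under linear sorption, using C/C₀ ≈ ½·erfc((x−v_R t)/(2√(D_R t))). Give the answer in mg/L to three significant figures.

Retardation factor R = 1 + ρ_b·K_d/n = 1 + 1.67 × 0.32/0.34 = 2.572.
Sorption retards both mechanisms: v_R = v/R = 0.2694 m/day, D_R = D/R = 0.04588 m²/day.
v_R·t = 0.2694 × 1350 = 363.69 m; 2√(D_R t) = 15.74 m; argument = (349 − 363.69)/15.74 = -0.9333.
C = C₀ × ½·erfc(-0.9333) = 3860 × 0.9066 = 3500 mg/L.

3500 mg/L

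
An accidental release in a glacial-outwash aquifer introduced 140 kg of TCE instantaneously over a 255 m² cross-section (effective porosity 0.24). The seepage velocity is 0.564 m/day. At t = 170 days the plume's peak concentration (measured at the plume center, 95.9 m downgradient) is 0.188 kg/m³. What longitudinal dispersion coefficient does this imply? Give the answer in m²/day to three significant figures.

0.0693 m²/day

At the plume center C_max = M/(n_e·A·√(4πDt)), so D = M²/(4πt·(n_e·A·C_max)²).
n_e·A·C_max = 0.24 × 255 × 0.188 = 11.51 kg/m.
D = 140²/(4π × 170 × 11.51²) = 0.0693 m²/day.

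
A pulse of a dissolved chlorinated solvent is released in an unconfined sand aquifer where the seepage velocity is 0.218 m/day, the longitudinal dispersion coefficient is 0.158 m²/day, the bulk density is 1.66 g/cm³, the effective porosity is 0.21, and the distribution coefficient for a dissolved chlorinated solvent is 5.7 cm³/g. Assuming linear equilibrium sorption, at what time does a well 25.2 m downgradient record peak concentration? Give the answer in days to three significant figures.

Retardation factor R = 1 + ρ_b·K_d/n = 1 + 1.66 × 5.7/0.21 = 46.06.
Sorption retards both mechanisms: v_R = v/R = 0.004733 m/day, D_R = D/R = 0.003430 m²/day.
Peak time from v_R²t² + 2D_R t − x² = 0: t = (√(D_R² + v_R²x²) − D_R)/v_R².
√(D_R² + v_R²x²) = √(0.003430² + 0.004733² × 25.2²) = 0.1193; v_R² = 2.240e-05.
t = (0.1193 − 0.003430)/2.240e-05 = 5170 days.

5170 days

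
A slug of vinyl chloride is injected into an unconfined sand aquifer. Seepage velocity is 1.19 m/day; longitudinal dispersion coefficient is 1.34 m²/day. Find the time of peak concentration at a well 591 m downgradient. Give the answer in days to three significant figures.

496 days

For the 1D instantaneous-source solution, setting ∂C/∂t = 0 at fixed x gives v²t² + 2Dt − x² = 0, so t = (√(D² + v²x²) − D)/v².
√(D² + v²x²) = √(1.34² + 1.19² × 591²) = 703.3; v² = 1.4161.
t = (703.3 − 1.34)/1.4161 = 496 days (vs. the pure-advection estimate x/v = 497 d).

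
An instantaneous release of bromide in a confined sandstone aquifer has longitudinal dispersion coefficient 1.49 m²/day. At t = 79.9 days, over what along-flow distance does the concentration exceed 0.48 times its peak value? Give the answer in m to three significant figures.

37.4 m

The plume is Gaussian with σ = √(2Dt) = √(2 × 1.49 × 79.9) = 15.43 m.
C/C_peak = exp(−Δx²/(2σ²)) = 0.48 ⇒ Δx = σ·√(−2 ln 0.48) = 15.43 × 1.212 = 18.70 m.
Width = 2Δx = 37.4 m.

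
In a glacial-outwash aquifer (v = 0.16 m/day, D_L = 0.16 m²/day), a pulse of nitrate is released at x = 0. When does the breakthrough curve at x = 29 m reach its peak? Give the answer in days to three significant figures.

For the 1D instantaneous-source solution, setting ∂C/∂t = 0 at fixed x gives v²t² + 2Dt − x² = 0, so t = (√(D² + v²x²) − D)/v².
√(D² + v²x²) = √(0.16² + 0.16² × 29²) = 4.643; v² = 0.0256.
t = (4.643 − 0.16)/0.0256 = 175 days (vs. the pure-advection estimate x/v = 181 d).

175 days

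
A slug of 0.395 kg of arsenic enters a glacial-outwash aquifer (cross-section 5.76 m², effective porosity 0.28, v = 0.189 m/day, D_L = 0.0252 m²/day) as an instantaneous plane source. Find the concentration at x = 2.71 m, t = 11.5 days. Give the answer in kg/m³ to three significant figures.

For an instantaneous plane source, C(x,t) = M/(n_e·A·√(4πDt)) · exp(−(x−vt)²/(4Dt)), with n_e·A the pore (flow) area.
Plume center vt = 0.189 × 11.5 = 2.1735 m, so the well at 2.71 m is 0.5365 m downgradient of the peak.
√(4πDt) = 1.908 m, giving peak height M/(n_e·A·√(4πDt)) = 0.395/(0.28 × 5.76 × 1.908) = 0.1284 kg/m³.
(x−vt)²/(4Dt) = (0.5365)²/(4 × 0.0252 × 11.5) = 0.2483; exp(−0.2483) = 0.7801.
C = 0.1284 × 0.7801 = 0.100 kg/m³.

0.100 kg/m³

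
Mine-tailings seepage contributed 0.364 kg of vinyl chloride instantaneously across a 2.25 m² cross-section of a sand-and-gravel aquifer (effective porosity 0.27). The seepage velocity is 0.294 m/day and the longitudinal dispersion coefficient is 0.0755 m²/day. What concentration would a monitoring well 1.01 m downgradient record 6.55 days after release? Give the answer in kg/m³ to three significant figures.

0.157 kg/m³

For an instantaneous plane source, C(x,t) = M/(n_e·A·√(4πDt)) · exp(−(x−vt)²/(4Dt)), with n_e·A the pore (flow) area.
Plume center vt = 0.294 × 6.55 = 1.9257 m, so the well at 1.01 m is 0.9157 m upgradient of the peak.
√(4πDt) = 2.493 m, giving peak height M/(n_e·A·√(4πDt)) = 0.364/(0.27 × 2.25 × 2.493) = 0.2403 kg/m³.
(x−vt)²/(4Dt) = (-0.9157)²/(4 × 0.0755 × 6.55) = 0.4239; exp(−0.4239) = 0.6545.
C = 0.2403 × 0.6545 = 0.157 kg/m³.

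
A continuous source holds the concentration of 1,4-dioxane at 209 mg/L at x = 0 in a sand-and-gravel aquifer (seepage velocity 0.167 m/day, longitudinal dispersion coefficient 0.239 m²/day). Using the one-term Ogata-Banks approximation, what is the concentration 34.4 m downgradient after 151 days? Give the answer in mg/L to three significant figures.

For a continuous step input, C/C₀ ≈ ½·erfc((x−vt)/(2√(Dt))).
vt = 0.167 × 151 = 25.217 m and 2√(Dt) = 2√(0.239 × 151) = 12.01 m.
Argument (x−vt)/(2√(Dt)) = (34.4 − 25.217)/12.01 = 0.7646; ½·erfc(0.7646) = 0.1398.
C = 209 × 0.1398 = 29.2 mg/L.

29.2 mg/L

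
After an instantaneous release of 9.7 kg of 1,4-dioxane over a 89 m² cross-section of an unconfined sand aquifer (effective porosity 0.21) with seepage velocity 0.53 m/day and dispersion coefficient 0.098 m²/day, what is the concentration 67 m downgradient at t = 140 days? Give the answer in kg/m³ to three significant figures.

For an instantaneous plane source, C(x,t) = M/(n_e·A·√(4πDt)) · exp(−(x−vt)²/(4Dt)), with n_e·A the pore (flow) area.
Plume center vt = 0.53 × 140 = 74.2 m, so the well at 67 m is 7.2 m upgradient of the peak.
√(4πDt) = 13.13 m, giving peak height M/(n_e·A·√(4πDt)) = 9.7/(0.21 × 89 × 13.13) = 0.03953 kg/m³.
(x−vt)²/(4Dt) = (-7.2)²/(4 × 0.098 × 140) = 0.9446; exp(−0.9446) = 0.3888.
C = 0.03953 × 0.3888 = 0.0154 kg/m³.

0.0154 kg/m³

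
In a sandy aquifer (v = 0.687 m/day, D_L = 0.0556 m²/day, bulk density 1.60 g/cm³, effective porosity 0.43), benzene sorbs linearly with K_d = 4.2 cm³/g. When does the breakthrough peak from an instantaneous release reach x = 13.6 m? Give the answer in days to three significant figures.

Retardation factor R = 1 + ρ_b·K_d/n = 1 + 1.60 × 4.2/0.43 = 16.63.
Sorption retards both mechanisms: v_R = v/R = 0.04131 m/day, D_R = D/R = 0.003343 m²/day.
Peak time from v_R²t² + 2D_R t − x² = 0: t = (√(D_R² + v_R²x²) − D_R)/v_R².
√(D_R² + v_R²x²) = √(0.003343² + 0.04131² × 13.6²) = 0.5618; v_R² = 0.001707.
t = (0.5618 − 0.003343)/0.001707 = 327 days.

327 days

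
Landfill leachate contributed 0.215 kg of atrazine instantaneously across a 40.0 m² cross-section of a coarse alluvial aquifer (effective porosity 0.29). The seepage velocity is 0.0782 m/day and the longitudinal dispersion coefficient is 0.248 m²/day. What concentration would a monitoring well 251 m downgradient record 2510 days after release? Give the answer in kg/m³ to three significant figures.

6.30e-05 kg/m³

For an instantaneous plane source, C(x,t) = M/(n_e·A·√(4πDt)) · exp(−(x−vt)²/(4Dt)), with n_e·A the pore (flow) area.
Plume center vt = 0.0782 × 2510 = 196.282 m, so the well at 251 m is 54.718 m downgradient of the peak.
√(4πDt) = 88.44 m, giving peak height M/(n_e·A·√(4πDt)) = 0.215/(0.29 × 40.0 × 88.44) = 0.0002096 kg/m³.
(x−vt)²/(4Dt) = (54.718)²/(4 × 0.248 × 2510) = 1.202; exp(−1.202) = 0.3006.
C = 0.0002096 × 0.3006 = 6.30e-05 kg/m³.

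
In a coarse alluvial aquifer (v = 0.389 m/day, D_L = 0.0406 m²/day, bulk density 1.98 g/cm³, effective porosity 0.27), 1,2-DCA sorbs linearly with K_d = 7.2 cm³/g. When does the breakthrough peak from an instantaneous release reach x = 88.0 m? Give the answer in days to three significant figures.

12200 days

Retardation factor R = 1 + ρ_b·K_d/n = 1 + 1.98 × 7.2/0.27 = 53.80.
Sorption retards both mechanisms: v_R = v/R = 0.007230 m/day, D_R = D/R = 0.0007546 m²/day.
Peak time from v_R²t² + 2D_R t − x² = 0: t = (√(D_R² + v_R²x²) − D_R)/v_R².
√(D_R² + v_R²x²) = √(0.0007546² + 0.007230² × 88.0²) = 0.6362; v_R² = 5.227e-05.
t = (0.6362 − 0.0007546)/5.227e-05 = 12200 days.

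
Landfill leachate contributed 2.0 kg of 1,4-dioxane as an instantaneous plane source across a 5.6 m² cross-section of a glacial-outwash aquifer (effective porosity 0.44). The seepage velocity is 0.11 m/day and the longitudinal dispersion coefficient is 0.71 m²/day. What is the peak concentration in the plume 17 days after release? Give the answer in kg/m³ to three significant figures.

0.0659 kg/m³

The peak of an instantaneous 1D plume sits at x = vt; there the Gaussian factor is 1 and C_max = M/(n_e·A·√(4πDt)), where n_e·A is the pore area the mass is dissolved in.
√(4πDt) = √(4π × 0.71 × 17) = 12.32 m, so C_max = 2.0/(0.44 × 5.6 × 12.32) = 0.0659 kg/m³.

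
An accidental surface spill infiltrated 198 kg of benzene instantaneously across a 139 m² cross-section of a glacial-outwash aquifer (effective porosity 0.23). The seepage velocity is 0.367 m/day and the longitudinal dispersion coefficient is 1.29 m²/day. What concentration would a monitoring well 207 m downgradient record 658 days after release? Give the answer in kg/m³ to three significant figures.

For an instantaneous plane source, C(x,t) = M/(n_e·A·√(4πDt)) · exp(−(x−vt)²/(4Dt)), with n_e·A the pore (flow) area.
Plume center vt = 0.367 × 658 = 241.486 m, so the well at 207 m is 34.486 m upgradient of the peak.
√(4πDt) = 103.3 m, giving peak height M/(n_e·A·√(4πDt)) = 198/(0.23 × 139 × 103.3) = 0.05995 kg/m³.
(x−vt)²/(4Dt) = (-34.486)²/(4 × 1.29 × 658) = 0.3503; exp(−0.3503) = 0.7045.
C = 0.05995 × 0.7045 = 0.0422 kg/m³.

0.0422 kg/m³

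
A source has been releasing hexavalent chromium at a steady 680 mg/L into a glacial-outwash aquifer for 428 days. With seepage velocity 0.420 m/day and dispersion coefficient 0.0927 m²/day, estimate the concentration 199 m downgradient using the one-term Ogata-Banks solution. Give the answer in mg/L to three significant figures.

For a continuous step input, C/C₀ ≈ ½·erfc((x−vt)/(2√(Dt))).
vt = 0.420 × 428 = 179.76 m and 2√(Dt) = 2√(0.0927 × 428) = 12.60 m.
Argument (x−vt)/(2√(Dt)) = (199 − 179.76)/12.60 = 1.527; ½·erfc(1.527) = 0.01541.
C = 680 × 0.01541 = 10.5 mg/L.

10.5 mg/L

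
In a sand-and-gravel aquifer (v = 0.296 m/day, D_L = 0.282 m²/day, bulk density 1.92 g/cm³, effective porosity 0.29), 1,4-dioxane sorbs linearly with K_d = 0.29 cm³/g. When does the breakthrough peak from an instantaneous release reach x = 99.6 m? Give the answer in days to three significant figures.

973 days

Retardation factor R = 1 + ρ_b·K_d/n = 1 + 1.92 × 0.29/0.29 = 2.920.
Sorption retards both mechanisms: v_R = v/R = 0.1014 m/day, D_R = D/R = 0.09658 m²/day.
Peak time from v_R²t² + 2D_R t − x² = 0: t = (√(D_R² + v_R²x²) − D_R)/v_R².
√(D_R² + v_R²x²) = √(0.09658² + 0.1014² × 99.6²) = 10.10; v_R² = 0.01028.
t = (10.10 − 0.09658)/0.01028 = 973 days.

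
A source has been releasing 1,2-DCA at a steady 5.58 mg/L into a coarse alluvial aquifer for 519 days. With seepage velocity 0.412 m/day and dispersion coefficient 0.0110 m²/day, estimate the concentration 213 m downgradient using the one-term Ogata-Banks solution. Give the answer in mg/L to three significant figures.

3.33 mg/L

For a continuous step input, C/C₀ ≈ ½·erfc((x−vt)/(2√(Dt))).
vt = 0.412 × 519 = 213.828 m and 2√(Dt) = 2√(0.0110 × 519) = 4.779 m.
Argument (x−vt)/(2√(Dt)) = (213 − 213.828)/4.779 = -0.1733; ½·erfc(-0.1733) = 0.5968.
C = 5.58 × 0.5968 = 3.33 mg/L.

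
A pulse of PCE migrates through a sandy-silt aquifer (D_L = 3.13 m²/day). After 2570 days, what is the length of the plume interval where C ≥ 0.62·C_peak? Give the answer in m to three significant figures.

The plume is Gaussian with σ = √(2Dt) = √(2 × 3.13 × 2570) = 126.8 m.
C/C_peak = exp(−Δx²/(2σ²)) = 0.62 ⇒ Δx = σ·√(−2 ln 0.62) = 126.8 × 0.9778 = 124.0 m.
Width = 2Δx = 248 m.

248 m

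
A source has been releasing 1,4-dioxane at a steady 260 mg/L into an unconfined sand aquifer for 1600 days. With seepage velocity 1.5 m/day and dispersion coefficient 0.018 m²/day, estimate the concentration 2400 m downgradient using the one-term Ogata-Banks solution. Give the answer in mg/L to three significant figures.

130 mg/L

For a continuous step input, C/C₀ ≈ ½·erfc((x−vt)/(2√(Dt))).
vt = 1.5 × 1600 = 2400 m and 2√(Dt) = 2√(0.018 × 1600) = 10.73 m.
Argument (x−vt)/(2√(Dt)) = (2400 − 2400)/10.73 = 0; ½·erfc(0) = 0.5000.
C = 260 × 0.5000 = 130 mg/L.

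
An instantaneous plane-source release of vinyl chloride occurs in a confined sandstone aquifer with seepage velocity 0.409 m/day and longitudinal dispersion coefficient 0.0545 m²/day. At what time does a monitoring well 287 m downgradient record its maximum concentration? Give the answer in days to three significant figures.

For the 1D instantaneous-source solution, setting ∂C/∂t = 0 at fixed x gives v²t² + 2Dt − x² = 0, so t = (√(D² + v²x²) − D)/v².
√(D² + v²x²) = √(0.0545² + 0.409² × 287²) = 117.4; v² = 0.167281.
t = (117.4 − 0.0545)/0.167281 = 701 days (vs. the pure-advection estimate x/v = 702 d).

701 days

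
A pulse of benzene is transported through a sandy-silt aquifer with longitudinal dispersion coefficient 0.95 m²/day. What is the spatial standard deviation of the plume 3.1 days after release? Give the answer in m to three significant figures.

2.43 m

Dispersive spreading gives a Gaussian with σ² = 2Dt; advection only shifts the center.
σ = √(2 × 0.95 × 3.1) = 2.43 m.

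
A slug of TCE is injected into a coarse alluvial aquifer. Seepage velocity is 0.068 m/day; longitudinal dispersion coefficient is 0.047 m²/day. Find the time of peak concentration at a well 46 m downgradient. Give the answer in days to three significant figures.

666 days

For the 1D instantaneous-source solution, setting ∂C/∂t = 0 at fixed x gives v²t² + 2Dt − x² = 0, so t = (√(D² + v²x²) − D)/v².
√(D² + v²x²) = √(0.047² + 0.068² × 46²) = 3.128; v² = 0.004624.
t = (3.128 − 0.047)/0.004624 = 666 days (vs. the pure-advection estimate x/v = 676 d).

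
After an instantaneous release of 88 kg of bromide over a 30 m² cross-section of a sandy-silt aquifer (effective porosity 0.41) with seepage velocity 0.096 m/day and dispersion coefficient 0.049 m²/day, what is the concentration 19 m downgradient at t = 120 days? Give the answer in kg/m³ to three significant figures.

0.0771 kg/m³

For an instantaneous plane source, C(x,t) = M/(n_e·A·√(4πDt)) · exp(−(x−vt)²/(4Dt)), with n_e·A the pore (flow) area.
Plume center vt = 0.096 × 120 = 11.52 m, so the well at 19 m is 7.48 m downgradient of the peak.
√(4πDt) = 8.596 m, giving peak height M/(n_e·A·√(4πDt)) = 88/(0.41 × 30 × 8.596) = 0.8323 kg/m³.
(x−vt)²/(4Dt) = (7.48)²/(4 × 0.049 × 120) = 2.379; exp(−2.379) = 0.09264.
C = 0.8323 × 0.09264 = 0.0771 kg/m³.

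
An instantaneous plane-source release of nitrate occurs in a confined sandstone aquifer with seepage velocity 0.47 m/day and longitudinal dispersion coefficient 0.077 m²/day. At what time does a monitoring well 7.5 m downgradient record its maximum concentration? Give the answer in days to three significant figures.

15.6 days

For the 1D instantaneous-source solution, setting ∂C/∂t = 0 at fixed x gives v²t² + 2Dt − x² = 0, so t = (√(D² + v²x²) − D)/v².
√(D² + v²x²) = √(0.077² + 0.47² × 7.5²) = 3.526; v² = 0.2209.
t = (3.526 − 0.077)/0.2209 = 15.6 days (vs. the pure-advection estimate x/v = 16.0 d).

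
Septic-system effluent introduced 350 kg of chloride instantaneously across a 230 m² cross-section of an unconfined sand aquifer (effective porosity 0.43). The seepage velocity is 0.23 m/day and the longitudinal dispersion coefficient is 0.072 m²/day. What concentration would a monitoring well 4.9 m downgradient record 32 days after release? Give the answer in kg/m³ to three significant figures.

0.341 kg/m³

For an instantaneous plane source, C(x,t) = M/(n_e·A·√(4πDt)) · exp(−(x−vt)²/(4Dt)), with n_e·A the pore (flow) area.
Plume center vt = 0.23 × 32 = 7.36 m, so the well at 4.9 m is 2.46 m upgradient of the peak.
√(4πDt) = 5.381 m, giving peak height M/(n_e·A·√(4πDt)) = 350/(0.43 × 230 × 5.381) = 0.6577 kg/m³.
(x−vt)²/(4Dt) = (-2.46)²/(4 × 0.072 × 32) = 0.6566; exp(−0.6566) = 0.5186.
C = 0.6577 × 0.5186 = 0.341 kg/m³.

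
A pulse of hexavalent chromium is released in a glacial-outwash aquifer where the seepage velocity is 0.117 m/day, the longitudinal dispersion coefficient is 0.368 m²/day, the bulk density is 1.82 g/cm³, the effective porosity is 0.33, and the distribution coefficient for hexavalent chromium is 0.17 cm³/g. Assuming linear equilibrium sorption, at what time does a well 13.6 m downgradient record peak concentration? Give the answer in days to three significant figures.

Retardation factor R = 1 + ρ_b·K_d/n = 1 + 1.82 × 0.17/0.33 = 1.938.
Sorption retards both mechanisms: v_R = v/R = 0.06037 m/day, D_R = D/R = 0.1899 m²/day.
Peak time from v_R²t² + 2D_R t − x² = 0: t = (√(D_R² + v_R²x²) − D_R)/v_R².
√(D_R² + v_R²x²) = √(0.1899² + 0.06037² × 13.6²) = 0.8427; v_R² = 0.003645.
t = (0.8427 − 0.1899)/0.003645 = 179 days.

179 days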